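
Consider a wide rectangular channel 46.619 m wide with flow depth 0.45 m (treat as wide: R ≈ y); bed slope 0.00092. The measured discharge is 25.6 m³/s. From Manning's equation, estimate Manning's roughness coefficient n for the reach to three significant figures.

A = b·y = 46.619 × 0.45 = 20.98 m²
Wide channel: R ≈ y = 0.45 m
n = (1/Q)·A·R^(2/3)·S^(1/2) = (1/25.6) × 20.98 × 0.5872 × 0.03033 = 0.01460

0.0146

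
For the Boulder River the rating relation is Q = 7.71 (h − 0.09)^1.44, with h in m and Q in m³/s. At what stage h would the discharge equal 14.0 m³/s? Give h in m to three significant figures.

h − h₀ = (Q/C)^(1/b) = (14.0/7.71)^(1/1.44) = 1.513 m
h = 0.09 + 1.513 = 1.603 m

1.60 m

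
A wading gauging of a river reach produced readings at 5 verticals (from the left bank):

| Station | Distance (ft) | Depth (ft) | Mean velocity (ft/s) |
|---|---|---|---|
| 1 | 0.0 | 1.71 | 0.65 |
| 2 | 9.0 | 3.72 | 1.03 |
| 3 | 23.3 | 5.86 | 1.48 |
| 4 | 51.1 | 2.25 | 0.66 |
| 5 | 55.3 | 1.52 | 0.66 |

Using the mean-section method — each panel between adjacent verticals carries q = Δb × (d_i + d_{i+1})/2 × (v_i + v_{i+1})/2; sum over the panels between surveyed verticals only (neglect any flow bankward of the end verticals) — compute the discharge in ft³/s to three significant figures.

Panel 1-2: Δb = 9 ft, d̄ = (1.71+3.72)/2 = 2.715, v̄ = (0.65+1.03)/2 = 0.84 → q = 9×2.715×0.84 = 20.53 ft³/s
Panel 2-3: Δb = 14.3 ft, d̄ = (3.72+5.86)/2 = 4.79, v̄ = (1.03+1.48)/2 = 1.255 → q = 14.3×4.79×1.255 = 85.96 ft³/s
Panel 3-4: Δb = 27.8 ft, d̄ = (5.86+2.25)/2 = 4.055, v̄ = (1.48+0.66)/2 = 1.07 → q = 27.8×4.055×1.07 = 120.6 ft³/s
Panel 4-5: Δb = 4.2 ft, d̄ = (2.25+1.52)/2 = 1.885, v̄ = (0.66+0.66)/2 = 0.66 → q = 4.2×1.885×0.66 = 5.225 ft³/s
Q = Σ q = 232.3 ft³/s

232 ft³/s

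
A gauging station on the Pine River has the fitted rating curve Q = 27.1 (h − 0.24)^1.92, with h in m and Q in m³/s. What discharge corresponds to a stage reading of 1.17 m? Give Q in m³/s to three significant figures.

23.6 m³/s

Q = 27.1 × (1.17 − 0.24)^1.92 = 27.1 × 0.93^1.92 = 23.58 m³/s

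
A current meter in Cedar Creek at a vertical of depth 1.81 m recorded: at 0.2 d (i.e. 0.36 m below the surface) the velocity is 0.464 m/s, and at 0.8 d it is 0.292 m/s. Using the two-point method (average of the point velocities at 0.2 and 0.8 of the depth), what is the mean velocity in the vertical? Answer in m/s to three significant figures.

v̄ = (0.464 + 0.292) / 2 = 0.3780 m/s

0.378 m/s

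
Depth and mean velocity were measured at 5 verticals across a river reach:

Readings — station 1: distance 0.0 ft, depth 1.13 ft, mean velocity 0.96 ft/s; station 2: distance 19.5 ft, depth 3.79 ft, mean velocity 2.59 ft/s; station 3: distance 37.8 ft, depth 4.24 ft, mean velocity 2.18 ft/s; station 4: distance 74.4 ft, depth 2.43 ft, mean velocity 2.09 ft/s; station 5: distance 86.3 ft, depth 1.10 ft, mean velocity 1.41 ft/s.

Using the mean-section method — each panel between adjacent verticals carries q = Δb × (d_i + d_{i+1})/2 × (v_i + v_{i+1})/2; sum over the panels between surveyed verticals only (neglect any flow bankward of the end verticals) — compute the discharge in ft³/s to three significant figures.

Panel 1-2: Δb = 19.5 ft, d̄ = (1.13+3.79)/2 = 2.46, v̄ = (0.96+2.59)/2 = 1.775 → q = 19.5×2.46×1.775 = 85.15 ft³/s
Panel 2-3: Δb = 18.3 ft, d̄ = (3.79+4.24)/2 = 4.015, v̄ = (2.59+2.18)/2 = 2.385 → q = 18.3×4.015×2.385 = 175.2 ft³/s
Panel 3-4: Δb = 36.6 ft, d̄ = (4.24+2.43)/2 = 3.335, v̄ = (2.18+2.09)/2 = 2.135 → q = 36.6×3.335×2.135 = 260.6 ft³/s
Panel 4-5: Δb = 11.9 ft, d̄ = (2.43+1.10)/2 = 1.765, v̄ = (2.09+1.41)/2 = 1.75 → q = 11.9×1.765×1.75 = 36.76 ft³/s
Q = Σ q = 557.7 ft³/s

558 ft³/s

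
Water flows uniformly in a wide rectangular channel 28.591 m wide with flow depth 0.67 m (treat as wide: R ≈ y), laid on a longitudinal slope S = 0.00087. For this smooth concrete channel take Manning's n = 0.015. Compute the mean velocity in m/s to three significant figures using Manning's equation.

A = b·y = 28.591 × 0.67 = 19.16 m²
Wide channel: R ≈ y = 0.67 m
Q = (1/n)·A·R^(2/3)·S^(1/2) = (1/0.015) × 19.16 × 0.6700^(2/3) × 0.00087^(1/2) = 28.84 m³/s
V = Q/A = 28.84/19.16 = 1.506 m/s

1.51 m/s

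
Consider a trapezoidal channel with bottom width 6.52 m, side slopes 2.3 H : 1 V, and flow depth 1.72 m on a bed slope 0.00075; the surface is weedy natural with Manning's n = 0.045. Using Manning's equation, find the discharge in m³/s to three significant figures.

A = (b + z·y)·y = (6.52 + 2.3×1.72)×1.72 = 18.02 m²
P = b + 2y√(1+z²) = 6.52 + 2×1.72×√(1+2.3²) = 15.15 m
R = A/P = 18.02/15.15 = 1.190 m
Q = (1/n)·A·R^(2/3)·S^(1/2) = (1/0.045) × 18.02 × 1.190^(2/3) × 0.00075^(1/2) = 12.31 m³/s

12.3 m³/s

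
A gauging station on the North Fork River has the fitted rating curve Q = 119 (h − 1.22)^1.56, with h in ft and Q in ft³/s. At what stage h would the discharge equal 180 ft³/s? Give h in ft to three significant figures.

h − h₀ = (Q/C)^(1/b) = (180/119)^(1/1.56) = 1.304 ft
h = 1.22 + 1.304 = 2.524 ft

2.52 ft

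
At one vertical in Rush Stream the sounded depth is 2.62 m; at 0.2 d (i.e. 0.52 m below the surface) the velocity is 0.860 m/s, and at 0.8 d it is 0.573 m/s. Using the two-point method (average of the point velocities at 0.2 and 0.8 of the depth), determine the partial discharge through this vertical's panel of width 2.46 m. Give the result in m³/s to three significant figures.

v̄ = (0.860 + 0.573) / 2 = 0.7165 m/s
q = v̄ × d × w = 0.7165 × 2.62 × 2.46 = 4.618 m³/s

4.62 m³/s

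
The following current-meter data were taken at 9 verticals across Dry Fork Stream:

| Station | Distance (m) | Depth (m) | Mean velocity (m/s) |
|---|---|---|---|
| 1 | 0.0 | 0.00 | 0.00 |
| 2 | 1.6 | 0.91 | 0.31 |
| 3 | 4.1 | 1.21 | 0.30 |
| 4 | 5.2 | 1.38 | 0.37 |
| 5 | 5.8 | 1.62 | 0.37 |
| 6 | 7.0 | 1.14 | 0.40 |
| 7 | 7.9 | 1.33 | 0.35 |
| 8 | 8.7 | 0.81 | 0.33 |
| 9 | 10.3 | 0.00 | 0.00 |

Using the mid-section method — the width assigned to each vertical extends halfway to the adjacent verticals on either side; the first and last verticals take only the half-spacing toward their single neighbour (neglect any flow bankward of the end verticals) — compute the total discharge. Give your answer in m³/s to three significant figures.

w_2 = (4.1 − 0.0)/2 = 2.05 m; q_2 = 0.31 × 0.91 × 2.05 = 0.5783 m³/s
w_3 = (5.2 − 1.6)/2 = 1.8 m; q_3 = 0.30 × 1.21 × 1.8 = 0.6534 m³/s
w_4 = (5.8 − 4.1)/2 = 0.85 m; q_4 = 0.37 × 1.38 × 0.85 = 0.4340 m³/s
w_5 = (7.0 − 5.2)/2 = 0.9 m; q_5 = 0.37 × 1.62 × 0.9 = 0.5395 m³/s
w_6 = (7.9 − 5.8)/2 = 1.05 m; q_6 = 0.40 × 1.14 × 1.05 = 0.4788 m³/s
w_7 = (8.7 − 7.0)/2 = 0.85 m; q_7 = 0.35 × 1.33 × 0.85 = 0.3957 m³/s
w_8 = (10.3 − 7.9)/2 = 1.2 m; q_8 = 0.33 × 0.81 × 1.2 = 0.3208 m³/s
Stations 1, 9 contribute zero (depth or velocity is 0).
Q = Σ qᵢ = 3.400 m³/s

3.40 m³/s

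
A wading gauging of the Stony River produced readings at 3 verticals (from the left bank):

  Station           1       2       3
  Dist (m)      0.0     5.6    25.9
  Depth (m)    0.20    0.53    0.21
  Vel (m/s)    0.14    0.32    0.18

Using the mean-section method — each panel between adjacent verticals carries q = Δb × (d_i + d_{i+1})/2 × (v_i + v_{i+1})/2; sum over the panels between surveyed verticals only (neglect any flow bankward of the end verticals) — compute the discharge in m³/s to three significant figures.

Panel 1-2: Δb = 5.6 m, d̄ = (0.20+0.53)/2 = 0.365, v̄ = (0.14+0.32)/2 = 0.23 → q = 5.6×0.365×0.23 = 0.4701 m³/s
Panel 2-3: Δb = 20.3 m, d̄ = (0.53+0.21)/2 = 0.37, v̄ = (0.32+0.18)/2 = 0.25 → q = 20.3×0.37×0.25 = 1.878 m³/s
Q = Σ q = 2.348 m³/s

2.35 m³/s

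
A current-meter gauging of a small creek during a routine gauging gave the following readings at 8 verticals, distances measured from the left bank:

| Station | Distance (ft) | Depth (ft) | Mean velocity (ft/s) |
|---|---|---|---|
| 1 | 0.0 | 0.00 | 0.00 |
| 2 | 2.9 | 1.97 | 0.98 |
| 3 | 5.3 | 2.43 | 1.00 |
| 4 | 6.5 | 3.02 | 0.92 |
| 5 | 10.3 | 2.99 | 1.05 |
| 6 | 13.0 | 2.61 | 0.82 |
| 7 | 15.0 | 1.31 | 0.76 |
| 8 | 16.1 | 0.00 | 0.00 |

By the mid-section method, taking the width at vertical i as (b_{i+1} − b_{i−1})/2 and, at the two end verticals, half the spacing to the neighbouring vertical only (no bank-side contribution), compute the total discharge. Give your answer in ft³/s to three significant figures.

w_2 = (5.3 − 0.0)/2 = 2.65 ft; q_2 = 0.98 × 1.97 × 2.65 = 5.116 ft³/s
w_3 = (6.5 − 2.9)/2 = 1.8 ft; q_3 = 1.00 × 2.43 × 1.8 = 4.374 ft³/s
w_4 = (10.3 − 5.3)/2 = 2.5 ft; q_4 = 0.92 × 3.02 × 2.5 = 6.946 ft³/s
w_5 = (13.0 − 6.5)/2 = 3.25 ft; q_5 = 1.05 × 2.99 × 3.25 = 10.20 ft³/s
w_6 = (15.0 − 10.3)/2 = 2.35 ft; q_6 = 0.82 × 2.61 × 2.35 = 5.029 ft³/s
w_7 = (16.1 − 13.0)/2 = 1.55 ft; q_7 = 0.76 × 1.31 × 1.55 = 1.543 ft³/s
Stations 1, 8 contribute zero (depth or velocity is 0).
Q = Σ qᵢ = 33.21 ft³/s

33.2 ft³/s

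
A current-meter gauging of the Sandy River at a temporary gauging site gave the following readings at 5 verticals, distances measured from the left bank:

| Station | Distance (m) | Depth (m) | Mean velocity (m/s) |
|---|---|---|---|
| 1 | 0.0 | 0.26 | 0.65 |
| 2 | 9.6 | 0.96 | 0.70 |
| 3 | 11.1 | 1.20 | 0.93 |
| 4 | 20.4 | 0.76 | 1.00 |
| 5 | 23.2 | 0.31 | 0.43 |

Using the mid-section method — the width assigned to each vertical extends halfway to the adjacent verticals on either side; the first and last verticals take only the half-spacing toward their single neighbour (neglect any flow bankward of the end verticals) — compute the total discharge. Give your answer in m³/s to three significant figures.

w_1 = (9.6 − 0.0)/2 = 4.8 m; q_1 = 0.65 × 0.26 × 4.8 = 0.8112 m³/s
w_2 = (11.1 − 0.0)/2 = 5.55 m; q_2 = 0.70 × 0.96 × 5.55 = 3.730 m³/s
w_3 = (20.4 − 9.6)/2 = 5.4 m; q_3 = 0.93 × 1.20 × 5.4 = 6.026 m³/s
w_4 = (23.2 − 11.1)/2 = 6.05 m; q_4 = 1.00 × 0.76 × 6.05 = 4.598 m³/s
w_5 = (23.2 − 20.4)/2 = 1.4 m; q_5 = 0.43 × 0.31 × 1.4 = 0.1866 m³/s
Q = Σ qᵢ = 15.35 m³/s

15.4 m³/s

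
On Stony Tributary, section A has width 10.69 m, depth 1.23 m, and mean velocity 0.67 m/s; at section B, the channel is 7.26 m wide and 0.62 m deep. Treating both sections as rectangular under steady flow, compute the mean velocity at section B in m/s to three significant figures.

1.96 m/s

Q = A₁V₁ = (10.69×1.23) × 0.67 = 8.810 m³/s
A₂ = 7.26 × 0.62 = 4.501 m²
V₂ = Q/A₂ = 8.810/4.501 = 1.957 m/s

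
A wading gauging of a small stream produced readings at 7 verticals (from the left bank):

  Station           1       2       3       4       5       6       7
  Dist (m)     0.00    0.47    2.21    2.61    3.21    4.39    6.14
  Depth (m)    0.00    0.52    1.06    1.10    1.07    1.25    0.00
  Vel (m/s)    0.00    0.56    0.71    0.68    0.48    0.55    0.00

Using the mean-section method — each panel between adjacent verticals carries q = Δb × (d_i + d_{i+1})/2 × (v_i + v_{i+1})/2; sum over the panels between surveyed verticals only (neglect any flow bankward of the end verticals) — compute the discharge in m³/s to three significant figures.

2.59 m³/s

Panel 1-2: Δb = 0.47 m, d̄ = (0.00+0.52)/2 = 0.26, v̄ = (0.00+0.56)/2 = 0.28 → q = 0.47×0.26×0.28 = 0.03422 m³/s
Panel 2-3: Δb = 1.74 m, d̄ = (0.52+1.06)/2 = 0.79, v̄ = (0.56+0.71)/2 = 0.635 → q = 1.74×0.79×0.635 = 0.8729 m³/s
Panel 3-4: Δb = 0.4 m, d̄ = (1.06+1.10)/2 = 1.08, v̄ = (0.71+0.68)/2 = 0.695 → q = 0.4×1.08×0.695 = 0.3002 m³/s
Panel 4-5: Δb = 0.6 m, d̄ = (1.10+1.07)/2 = 1.085, v̄ = (0.68+0.48)/2 = 0.58 → q = 0.6×1.085×0.58 = 0.3776 m³/s
Panel 5-6: Δb = 1.18 m, d̄ = (1.07+1.25)/2 = 1.16, v̄ = (0.48+0.55)/2 = 0.515 → q = 1.18×1.16×0.515 = 0.7049 m³/s
Panel 6-7: Δb = 1.75 m, d̄ = (1.25+0.00)/2 = 0.625, v̄ = (0.55+0.00)/2 = 0.275 → q = 1.75×0.625×0.275 = 0.3008 m³/s
Q = Σ q = 2.591 m³/s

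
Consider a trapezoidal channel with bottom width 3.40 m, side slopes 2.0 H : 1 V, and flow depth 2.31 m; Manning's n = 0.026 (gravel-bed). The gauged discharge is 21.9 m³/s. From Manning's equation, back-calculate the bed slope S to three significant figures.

0.000634

A = (b + z·y)·y = (3.40 + 2.0×2.31)×2.31 = 18.53 m²
P = b + 2y√(1+z²) = 3.40 + 2×2.31×√(1+2.0²) = 13.73 m
R = A/P = 18.53/13.73 = 1.349 m
S = (Q·n / (1·A·R^(2/3)))² = (21.9×0.026 / (1×18.53×1.221))² = 0.0006336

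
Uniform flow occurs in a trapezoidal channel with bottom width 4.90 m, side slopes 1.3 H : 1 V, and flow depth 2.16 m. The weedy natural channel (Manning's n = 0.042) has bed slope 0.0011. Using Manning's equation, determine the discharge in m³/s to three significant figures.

16.4 m³/s

A = (b + z·y)·y = (4.90 + 1.3×2.16)×2.16 = 16.65 m²
P = b + 2y√(1+z²) = 4.90 + 2×2.16×√(1+1.3²) = 11.99 m
R = A/P = 16.65/11.99 = 1.389 m
Q = (1/n)·A·R^(2/3)·S^(1/2) = (1/0.042) × 16.65 × 1.389^(2/3) × 0.0011^(1/2) = 16.37 m³/s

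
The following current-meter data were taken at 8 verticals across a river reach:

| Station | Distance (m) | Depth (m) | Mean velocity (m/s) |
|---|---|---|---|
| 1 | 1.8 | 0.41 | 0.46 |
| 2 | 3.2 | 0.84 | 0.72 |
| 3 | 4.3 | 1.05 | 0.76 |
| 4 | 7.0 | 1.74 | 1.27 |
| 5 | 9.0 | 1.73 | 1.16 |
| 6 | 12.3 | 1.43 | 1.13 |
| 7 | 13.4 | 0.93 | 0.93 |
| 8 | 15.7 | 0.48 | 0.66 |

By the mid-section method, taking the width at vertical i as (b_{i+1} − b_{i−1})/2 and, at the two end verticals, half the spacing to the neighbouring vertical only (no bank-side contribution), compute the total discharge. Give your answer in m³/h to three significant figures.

w_1 = (3.2 − 1.8)/2 = 0.7 m; q_1 = 0.46 × 0.41 × 0.7 = 0.1320 m³/s
w_2 = (4.3 − 1.8)/2 = 1.25 m; q_2 = 0.72 × 0.84 × 1.25 = 0.7560 m³/s
w_3 = (7.0 − 3.2)/2 = 1.9 m; q_3 = 0.76 × 1.05 × 1.9 = 1.516 m³/s
w_4 = (9.0 − 4.3)/2 = 2.35 m; q_4 = 1.27 × 1.74 × 2.35 = 5.193 m³/s
w_5 = (12.3 − 7.0)/2 = 2.65 m; q_5 = 1.16 × 1.73 × 2.65 = 5.318 m³/s
w_6 = (13.4 − 9.0)/2 = 2.2 m; q_6 = 1.13 × 1.43 × 2.2 = 3.555 m³/s
w_7 = (15.7 − 12.3)/2 = 1.7 m; q_7 = 0.93 × 0.93 × 1.7 = 1.470 m³/s
w_8 = (15.7 − 13.4)/2 = 1.15 m; q_8 = 0.66 × 0.48 × 1.15 = 0.3643 m³/s
Q = Σ qᵢ = 18.30 m³/s
= 18.30 × 3600 = 65900 m³/h

65900 m³/h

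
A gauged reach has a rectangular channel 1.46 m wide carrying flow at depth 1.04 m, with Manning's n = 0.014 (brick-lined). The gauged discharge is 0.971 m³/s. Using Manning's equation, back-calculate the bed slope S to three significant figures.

A = b·y = 1.46 × 1.04 = 1.518 m²
P = b + 2y = 1.46 + 2×1.04 = 3.540 m
R = A/P = 1.518/3.540 = 0.4289 m
S = (Q·n / (1·A·R^(2/3)))² = (0.971×0.014 / (1×1.518×0.5688))² = 0.0002478

0.000248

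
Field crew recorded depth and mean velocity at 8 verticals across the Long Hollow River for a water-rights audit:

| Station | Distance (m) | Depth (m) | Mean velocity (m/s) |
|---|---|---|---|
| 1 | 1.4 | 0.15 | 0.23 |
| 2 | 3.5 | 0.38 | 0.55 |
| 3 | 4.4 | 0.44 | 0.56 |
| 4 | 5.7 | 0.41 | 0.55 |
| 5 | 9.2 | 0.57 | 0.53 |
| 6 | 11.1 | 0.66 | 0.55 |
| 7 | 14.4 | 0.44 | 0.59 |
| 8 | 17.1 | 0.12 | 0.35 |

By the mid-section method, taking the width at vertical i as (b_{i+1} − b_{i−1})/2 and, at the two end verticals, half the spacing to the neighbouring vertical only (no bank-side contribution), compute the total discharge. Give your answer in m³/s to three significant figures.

3.76 m³/s

w_1 = (3.5 − 1.4)/2 = 1.05 m; q_1 = 0.23 × 0.15 × 1.05 = 0.03623 m³/s
w_2 = (4.4 − 1.4)/2 = 1.5 m; q_2 = 0.55 × 0.38 × 1.5 = 0.3135 m³/s
w_3 = (5.7 − 3.5)/2 = 1.1 m; q_3 = 0.56 × 0.44 × 1.1 = 0.2710 m³/s
w_4 = (9.2 − 4.4)/2 = 2.4 m; q_4 = 0.55 × 0.41 × 2.4 = 0.5412 m³/s
w_5 = (11.1 − 5.7)/2 = 2.7 m; q_5 = 0.53 × 0.57 × 2.7 = 0.8157 m³/s
w_6 = (14.4 − 9.2)/2 = 2.6 m; q_6 = 0.55 × 0.66 × 2.6 = 0.9438 m³/s
w_7 = (17.1 − 11.1)/2 = 3 m; q_7 = 0.59 × 0.44 × 3 = 0.7788 m³/s
w_8 = (17.1 − 14.4)/2 = 1.35 m; q_8 = 0.35 × 0.12 × 1.35 = 0.05670 m³/s
Q = Σ qᵢ = 3.757 m³/s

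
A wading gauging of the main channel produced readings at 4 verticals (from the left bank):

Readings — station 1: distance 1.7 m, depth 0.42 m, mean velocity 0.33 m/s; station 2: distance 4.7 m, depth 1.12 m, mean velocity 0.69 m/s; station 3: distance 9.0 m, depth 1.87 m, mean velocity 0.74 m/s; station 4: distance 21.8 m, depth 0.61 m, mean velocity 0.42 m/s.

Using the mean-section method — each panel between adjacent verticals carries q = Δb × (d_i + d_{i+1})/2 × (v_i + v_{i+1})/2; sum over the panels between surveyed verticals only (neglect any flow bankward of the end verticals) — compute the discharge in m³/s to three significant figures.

Panel 1-2: Δb = 3 m, d̄ = (0.42+1.12)/2 = 0.77, v̄ = (0.33+0.69)/2 = 0.51 → q = 3×0.77×0.51 = 1.178 m³/s
Panel 2-3: Δb = 4.3 m, d̄ = (1.12+1.87)/2 = 1.495, v̄ = (0.69+0.74)/2 = 0.715 → q = 4.3×1.495×0.715 = 4.596 m³/s
Panel 3-4: Δb = 12.8 m, d̄ = (1.87+0.61)/2 = 1.24, v̄ = (0.74+0.42)/2 = 0.58 → q = 12.8×1.24×0.58 = 9.206 m³/s
Q = Σ q = 14.98 m³/s

15.0 m³/s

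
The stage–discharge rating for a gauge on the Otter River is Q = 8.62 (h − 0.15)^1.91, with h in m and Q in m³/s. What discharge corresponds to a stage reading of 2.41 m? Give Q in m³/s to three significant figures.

Q = 8.62 × (2.41 − 0.15)^1.91 = 8.62 × 2.26^1.91 = 40.91 m³/s

40.9 m³/s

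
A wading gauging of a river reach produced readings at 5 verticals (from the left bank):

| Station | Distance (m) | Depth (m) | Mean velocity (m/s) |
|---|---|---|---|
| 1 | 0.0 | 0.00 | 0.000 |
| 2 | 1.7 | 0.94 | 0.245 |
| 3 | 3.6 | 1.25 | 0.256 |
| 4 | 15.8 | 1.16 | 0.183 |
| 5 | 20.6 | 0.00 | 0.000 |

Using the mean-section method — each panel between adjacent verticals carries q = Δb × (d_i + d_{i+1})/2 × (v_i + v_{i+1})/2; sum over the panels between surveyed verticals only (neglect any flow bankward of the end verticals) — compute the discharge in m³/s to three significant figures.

Panel 1-2: Δb = 1.7 m, d̄ = (0.00+0.94)/2 = 0.47, v̄ = (0.000+0.245)/2 = 0.1225 → q = 1.7×0.47×0.1225 = 0.09788 m³/s
Panel 2-3: Δb = 1.9 m, d̄ = (0.94+1.25)/2 = 1.095, v̄ = (0.245+0.256)/2 = 0.2505 → q = 1.9×1.095×0.2505 = 0.5212 m³/s
Panel 3-4: Δb = 12.2 m, d̄ = (1.25+1.16)/2 = 1.205, v̄ = (0.256+0.183)/2 = 0.2195 → q = 12.2×1.205×0.2195 = 3.227 m³/s
Panel 4-5: Δb = 4.8 m, d̄ = (1.16+0.00)/2 = 0.58, v̄ = (0.183+0.000)/2 = 0.0915 → q = 4.8×0.58×0.0915 = 0.2547 m³/s
Q = Σ q = 4.101 m³/s

4.10 m³/s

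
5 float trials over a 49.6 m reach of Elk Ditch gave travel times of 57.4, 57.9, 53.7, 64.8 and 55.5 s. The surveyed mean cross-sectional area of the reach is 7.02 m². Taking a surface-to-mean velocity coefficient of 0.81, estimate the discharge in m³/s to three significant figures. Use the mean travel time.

4.87 m³/s

t̄ = (57.4 + 57.9 + 53.7 + 64.8 + 55.5) / 5 = 57.86 s
v_surface = L / t̄ = 49.6 / 57.86 = 0.8572 m/s
v_mean = 0.81 × 0.8572 = 0.6944 m/s
Q = A × v_mean = 7.02 × 0.6944 = 4.874 m³/s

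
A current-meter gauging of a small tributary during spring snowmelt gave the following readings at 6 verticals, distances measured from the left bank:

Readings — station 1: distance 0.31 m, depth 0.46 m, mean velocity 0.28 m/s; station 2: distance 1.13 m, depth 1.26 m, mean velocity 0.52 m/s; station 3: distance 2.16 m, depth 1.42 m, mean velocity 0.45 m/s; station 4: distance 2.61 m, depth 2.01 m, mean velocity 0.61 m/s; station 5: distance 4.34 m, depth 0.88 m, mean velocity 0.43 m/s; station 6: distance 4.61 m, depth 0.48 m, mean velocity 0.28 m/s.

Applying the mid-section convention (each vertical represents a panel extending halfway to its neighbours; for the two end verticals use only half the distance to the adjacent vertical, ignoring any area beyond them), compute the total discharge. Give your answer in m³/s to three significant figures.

2.86 m³/s

w_1 = (1.13 − 0.31)/2 = 0.41 m; q_1 = 0.28 × 0.46 × 0.41 = 0.05281 m³/s
w_2 = (2.16 − 0.31)/2 = 0.925 m; q_2 = 0.52 × 1.26 × 0.925 = 0.6061 m³/s
w_3 = (2.61 − 1.13)/2 = 0.74 m; q_3 = 0.45 × 1.42 × 0.74 = 0.4729 m³/s
w_4 = (4.34 − 2.16)/2 = 1.09 m; q_4 = 0.61 × 2.01 × 1.09 = 1.336 m³/s
w_5 = (4.61 − 2.61)/2 = 1 m; q_5 = 0.43 × 0.88 × 1 = 0.3784 m³/s
w_6 = (4.61 − 4.34)/2 = 0.135 m; q_6 = 0.28 × 0.48 × 0.135 = 0.01814 m³/s
Q = Σ qᵢ = 2.865 m³/s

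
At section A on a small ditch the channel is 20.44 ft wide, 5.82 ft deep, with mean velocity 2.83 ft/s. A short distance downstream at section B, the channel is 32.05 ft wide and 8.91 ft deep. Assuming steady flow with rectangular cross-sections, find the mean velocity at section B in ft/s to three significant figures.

1.18 ft/s

Q = A₁V₁ = (20.44×5.82) × 2.83 = 336.7 ft³/s
A₂ = 32.05 × 8.91 = 285.6 ft²
V₂ = Q/A₂ = 336.7/285.6 = 1.179 ft/s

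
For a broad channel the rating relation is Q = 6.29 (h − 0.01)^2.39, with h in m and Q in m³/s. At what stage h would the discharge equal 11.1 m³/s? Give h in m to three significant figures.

h − h₀ = (Q/C)^(1/b) = (11.1/6.29)^(1/2.39) = 1.268 m
h = 0.01 + 1.268 = 1.278 m

1.28 m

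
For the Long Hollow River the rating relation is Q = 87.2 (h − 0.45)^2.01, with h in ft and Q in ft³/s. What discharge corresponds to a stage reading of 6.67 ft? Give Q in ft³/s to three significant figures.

Q = 87.2 × (6.67 − 0.45)^2.01 = 87.2 × 6.22^2.01 = 3436 ft³/s

3440 ft³/s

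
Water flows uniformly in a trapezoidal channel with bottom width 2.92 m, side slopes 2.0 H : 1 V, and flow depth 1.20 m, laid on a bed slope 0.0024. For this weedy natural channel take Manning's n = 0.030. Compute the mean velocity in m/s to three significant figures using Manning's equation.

1.37 m/s

A = (b + z·y)·y = (2.92 + 2.0×1.20)×1.20 = 6.384 m²
P = b + 2y√(1+z²) = 2.92 + 2×1.20×√(1+2.0²) = 8.287 m
R = A/P = 6.384/8.287 = 0.7704 m
Q = (1/n)·A·R^(2/3)·S^(1/2) = (1/0.030) × 6.384 × 0.7704^(2/3) × 0.0024^(1/2) = 8.761 m³/s
V = Q/A = 8.761/6.384 = 1.372 m/s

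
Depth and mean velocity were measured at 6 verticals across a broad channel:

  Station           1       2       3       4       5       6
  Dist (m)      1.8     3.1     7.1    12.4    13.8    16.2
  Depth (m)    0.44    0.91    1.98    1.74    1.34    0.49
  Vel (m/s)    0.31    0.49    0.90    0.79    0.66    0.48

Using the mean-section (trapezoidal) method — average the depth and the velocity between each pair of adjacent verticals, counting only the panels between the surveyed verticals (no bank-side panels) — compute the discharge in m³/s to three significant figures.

Panel 1-2: Δb = 1.3 m, d̄ = (0.44+0.91)/2 = 0.675, v̄ = (0.31+0.49)/2 = 0.4 → q = 1.3×0.675×0.4 = 0.3510 m³/s
Panel 2-3: Δb = 4 m, d̄ = (0.91+1.98)/2 = 1.445, v̄ = (0.49+0.90)/2 = 0.695 → q = 4×1.445×0.695 = 4.017 m³/s
Panel 3-4: Δb = 5.3 m, d̄ = (1.98+1.74)/2 = 1.86, v̄ = (0.90+0.79)/2 = 0.845 → q = 5.3×1.86×0.845 = 8.330 m³/s
Panel 4-5: Δb = 1.4 m, d̄ = (1.74+1.34)/2 = 1.54, v̄ = (0.79+0.66)/2 = 0.725 → q = 1.4×1.54×0.725 = 1.563 m³/s
Panel 5-6: Δb = 2.4 m, d̄ = (1.34+0.49)/2 = 0.915, v̄ = (0.66+0.48)/2 = 0.57 → q = 2.4×0.915×0.57 = 1.252 m³/s
Q = Σ q = 15.51 m³/s

15.5 m³/s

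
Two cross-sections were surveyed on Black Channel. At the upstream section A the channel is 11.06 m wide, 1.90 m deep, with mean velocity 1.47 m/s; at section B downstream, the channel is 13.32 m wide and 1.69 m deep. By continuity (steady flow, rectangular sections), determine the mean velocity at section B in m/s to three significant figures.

1.37 m/s

Q = A₁V₁ = (11.06×1.90) × 1.47 = 30.89 m³/s
A₂ = 13.32 × 1.69 = 22.51 m²
V₂ = Q/A₂ = 30.89/22.51 = 1.372 m/s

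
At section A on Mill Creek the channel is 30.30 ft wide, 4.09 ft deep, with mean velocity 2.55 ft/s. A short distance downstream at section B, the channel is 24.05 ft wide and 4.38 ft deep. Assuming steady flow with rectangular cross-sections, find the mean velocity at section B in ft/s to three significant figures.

3.00 ft/s

Q = A₁V₁ = (30.30×4.09) × 2.55 = 316.0 ft³/s
A₂ = 24.05 × 4.38 = 105.3 ft²
V₂ = Q/A₂ = 316.0/105.3 = 3.000 ft/s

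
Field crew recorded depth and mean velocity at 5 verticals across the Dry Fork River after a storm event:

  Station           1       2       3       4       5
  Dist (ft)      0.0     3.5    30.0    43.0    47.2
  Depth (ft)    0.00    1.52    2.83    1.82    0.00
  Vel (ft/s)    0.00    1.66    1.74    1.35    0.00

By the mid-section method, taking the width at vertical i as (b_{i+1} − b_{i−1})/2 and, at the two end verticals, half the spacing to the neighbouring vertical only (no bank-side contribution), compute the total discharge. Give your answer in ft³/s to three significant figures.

w_2 = (30.0 − 0.0)/2 = 15 ft; q_2 = 1.66 × 1.52 × 15 = 37.85 ft³/s
w_3 = (43.0 − 3.5)/2 = 19.75 ft; q_3 = 1.74 × 2.83 × 19.75 = 97.25 ft³/s
w_4 = (47.2 − 30.0)/2 = 8.6 ft; q_4 = 1.35 × 1.82 × 8.6 = 21.13 ft³/s
Stations 1, 5 contribute zero (depth or velocity is 0).
Q = Σ qᵢ = 156.2 ft³/s

156 ft³/s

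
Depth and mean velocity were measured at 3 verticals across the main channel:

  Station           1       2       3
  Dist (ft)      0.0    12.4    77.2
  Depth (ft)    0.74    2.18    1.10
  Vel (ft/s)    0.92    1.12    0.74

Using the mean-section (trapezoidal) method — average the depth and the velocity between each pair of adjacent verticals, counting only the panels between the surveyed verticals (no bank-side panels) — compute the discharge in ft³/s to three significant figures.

117 ft³/s

Panel 1-2: Δb = 12.4 ft, d̄ = (0.74+2.18)/2 = 1.46, v̄ = (0.92+1.12)/2 = 1.02 → q = 12.4×1.46×1.02 = 18.47 ft³/s
Panel 2-3: Δb = 64.8 ft, d̄ = (2.18+1.10)/2 = 1.64, v̄ = (1.12+0.74)/2 = 0.93 → q = 64.8×1.64×0.93 = 98.83 ft³/s
Q = Σ q = 117.3 ft³/s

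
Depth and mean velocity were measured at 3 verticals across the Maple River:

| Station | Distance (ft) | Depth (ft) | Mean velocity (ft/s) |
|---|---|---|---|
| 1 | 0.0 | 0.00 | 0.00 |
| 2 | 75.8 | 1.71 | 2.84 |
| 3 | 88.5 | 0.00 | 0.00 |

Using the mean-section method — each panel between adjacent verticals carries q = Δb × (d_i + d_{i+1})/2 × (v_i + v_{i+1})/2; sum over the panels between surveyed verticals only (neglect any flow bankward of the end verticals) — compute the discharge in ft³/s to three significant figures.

107 ft³/s

Panel 1-2: Δb = 75.8 ft, d̄ = (0.00+1.71)/2 = 0.855, v̄ = (0.00+2.84)/2 = 1.42 → q = 75.8×0.855×1.42 = 92.03 ft³/s
Panel 2-3: Δb = 12.7 ft, d̄ = (1.71+0.00)/2 = 0.855, v̄ = (2.84+0.00)/2 = 1.42 → q = 12.7×0.855×1.42 = 15.42 ft³/s
Q = Σ q = 107.4 ft³/s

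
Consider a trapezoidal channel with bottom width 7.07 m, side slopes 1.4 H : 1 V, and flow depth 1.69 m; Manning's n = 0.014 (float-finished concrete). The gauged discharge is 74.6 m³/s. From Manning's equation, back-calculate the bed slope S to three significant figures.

0.00323

A = (b + z·y)·y = (7.07 + 1.4×1.69)×1.69 = 15.95 m²
P = b + 2y√(1+z²) = 7.07 + 2×1.69×√(1+1.4²) = 12.89 m
R = A/P = 15.95/12.89 = 1.238 m
S = (Q·n / (1·A·R^(2/3)))² = (74.6×0.014 / (1×15.95×1.153))² = 0.003228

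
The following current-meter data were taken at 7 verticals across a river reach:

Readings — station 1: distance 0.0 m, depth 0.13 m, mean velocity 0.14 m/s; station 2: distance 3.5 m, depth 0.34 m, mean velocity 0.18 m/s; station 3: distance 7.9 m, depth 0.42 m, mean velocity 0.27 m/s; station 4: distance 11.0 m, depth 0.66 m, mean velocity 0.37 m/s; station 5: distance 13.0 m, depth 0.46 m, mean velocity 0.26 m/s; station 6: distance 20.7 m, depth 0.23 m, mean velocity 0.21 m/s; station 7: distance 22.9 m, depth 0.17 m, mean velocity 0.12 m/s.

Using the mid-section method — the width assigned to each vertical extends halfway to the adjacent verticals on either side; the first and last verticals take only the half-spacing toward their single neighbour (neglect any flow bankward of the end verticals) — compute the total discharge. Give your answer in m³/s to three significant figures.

w_1 = (3.5 − 0.0)/2 = 1.75 m; q_1 = 0.14 × 0.13 × 1.75 = 0.03185 m³/s
w_2 = (7.9 − 0.0)/2 = 3.95 m; q_2 = 0.18 × 0.34 × 3.95 = 0.2417 m³/s
w_3 = (11.0 − 3.5)/2 = 3.75 m; q_3 = 0.27 × 0.42 × 3.75 = 0.4253 m³/s
w_4 = (13.0 − 7.9)/2 = 2.55 m; q_4 = 0.37 × 0.66 × 2.55 = 0.6227 m³/s
w_5 = (20.7 − 11.0)/2 = 4.85 m; q_5 = 0.26 × 0.46 × 4.85 = 0.5801 m³/s
w_6 = (22.9 − 13.0)/2 = 4.95 m; q_6 = 0.21 × 0.23 × 4.95 = 0.2391 m³/s
w_7 = (22.9 − 20.7)/2 = 1.1 m; q_7 = 0.12 × 0.17 × 1.1 = 0.02244 m³/s
Q = Σ qᵢ = 2.163 m³/s

2.16 m³/s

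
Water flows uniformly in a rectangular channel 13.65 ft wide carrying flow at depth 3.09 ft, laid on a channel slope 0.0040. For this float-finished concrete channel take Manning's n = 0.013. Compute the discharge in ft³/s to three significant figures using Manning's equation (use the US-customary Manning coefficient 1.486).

504 ft³/s

A = b·y = 13.65 × 3.09 = 42.18 ft²
P = b + 2y = 13.65 + 2×3.09 = 19.83 ft
R = A/P = 42.18/19.83 = 2.127 ft
Q = (1.486/n)·A·R^(2/3)·S^(1/2) = (1.486/0.013) × 42.18 × 2.127^(2/3) × 0.0040^(1/2) = 504.3 ft³/s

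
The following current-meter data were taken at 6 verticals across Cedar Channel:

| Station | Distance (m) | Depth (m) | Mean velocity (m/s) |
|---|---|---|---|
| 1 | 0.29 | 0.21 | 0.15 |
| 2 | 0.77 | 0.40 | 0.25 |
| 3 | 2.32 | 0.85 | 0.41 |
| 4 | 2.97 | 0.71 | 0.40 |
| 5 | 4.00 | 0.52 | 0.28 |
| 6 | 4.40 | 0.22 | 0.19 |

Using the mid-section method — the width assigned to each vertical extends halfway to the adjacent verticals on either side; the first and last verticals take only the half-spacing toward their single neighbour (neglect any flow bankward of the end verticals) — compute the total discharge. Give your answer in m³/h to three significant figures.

3040 m³/h

w_1 = (0.77 − 0.29)/2 = 0.24 m; q_1 = 0.15 × 0.21 × 0.24 = 0.007560 m³/s
w_2 = (2.32 − 0.29)/2 = 1.015 m; q_2 = 0.25 × 0.40 × 1.015 = 0.1015 m³/s
w_3 = (2.97 − 0.77)/2 = 1.1 m; q_3 = 0.41 × 0.85 × 1.1 = 0.3834 m³/s
w_4 = (4.00 − 2.32)/2 = 0.84 m; q_4 = 0.40 × 0.71 × 0.84 = 0.2386 m³/s
w_5 = (4.40 − 2.97)/2 = 0.715 m; q_5 = 0.28 × 0.52 × 0.715 = 0.1041 m³/s
w_6 = (4.40 − 4.00)/2 = 0.2 m; q_6 = 0.19 × 0.22 × 0.2 = 0.008360 m³/s
Q = Σ qᵢ = 0.8434 m³/s
= 0.8434 × 3600 = 3036 m³/h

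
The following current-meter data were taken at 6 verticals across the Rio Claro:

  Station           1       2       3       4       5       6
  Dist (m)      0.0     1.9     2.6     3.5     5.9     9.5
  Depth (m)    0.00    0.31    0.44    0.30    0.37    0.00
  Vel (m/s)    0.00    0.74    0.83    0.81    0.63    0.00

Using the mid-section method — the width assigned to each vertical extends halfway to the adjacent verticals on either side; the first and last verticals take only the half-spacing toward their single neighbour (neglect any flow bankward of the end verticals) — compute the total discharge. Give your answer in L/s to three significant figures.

w_2 = (2.6 − 0.0)/2 = 1.3 m; q_2 = 0.74 × 0.31 × 1.3 = 0.2982 m³/s
w_3 = (3.5 − 1.9)/2 = 0.8 m; q_3 = 0.83 × 0.44 × 0.8 = 0.2922 m³/s
w_4 = (5.9 − 2.6)/2 = 1.65 m; q_4 = 0.81 × 0.30 × 1.65 = 0.4010 m³/s
w_5 = (9.5 − 3.5)/2 = 3 m; q_5 = 0.63 × 0.37 × 3 = 0.6993 m³/s
Stations 1, 6 contribute zero (depth or velocity is 0).
Q = Σ qᵢ = 1.691 m³/s
= 1.691 × 1000 = 1691 L/s

1690 L/s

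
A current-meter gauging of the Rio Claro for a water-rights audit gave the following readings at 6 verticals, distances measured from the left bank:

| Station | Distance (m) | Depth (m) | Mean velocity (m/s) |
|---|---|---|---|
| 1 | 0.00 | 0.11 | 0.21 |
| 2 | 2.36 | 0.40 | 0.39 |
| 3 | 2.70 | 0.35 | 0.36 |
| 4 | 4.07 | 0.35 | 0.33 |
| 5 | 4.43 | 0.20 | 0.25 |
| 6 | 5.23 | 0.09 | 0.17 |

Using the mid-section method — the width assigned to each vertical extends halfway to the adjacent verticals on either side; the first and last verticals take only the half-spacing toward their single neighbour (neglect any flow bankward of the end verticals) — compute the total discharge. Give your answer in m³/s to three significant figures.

w_1 = (2.36 − 0.00)/2 = 1.18 m; q_1 = 0.21 × 0.11 × 1.18 = 0.02726 m³/s
w_2 = (2.70 − 0.00)/2 = 1.35 m; q_2 = 0.39 × 0.40 × 1.35 = 0.2106 m³/s
w_3 = (4.07 − 2.36)/2 = 0.855 m; q_3 = 0.36 × 0.35 × 0.855 = 0.1077 m³/s
w_4 = (4.43 − 2.70)/2 = 0.865 m; q_4 = 0.33 × 0.35 × 0.865 = 0.09991 m³/s
w_5 = (5.23 − 4.07)/2 = 0.58 m; q_5 = 0.25 × 0.20 × 0.58 = 0.02900 m³/s
w_6 = (5.23 − 4.43)/2 = 0.4 m; q_6 = 0.17 × 0.09 × 0.4 = 0.006120 m³/s
Q = Σ qᵢ = 0.4806 m³/s

0.481 m³/s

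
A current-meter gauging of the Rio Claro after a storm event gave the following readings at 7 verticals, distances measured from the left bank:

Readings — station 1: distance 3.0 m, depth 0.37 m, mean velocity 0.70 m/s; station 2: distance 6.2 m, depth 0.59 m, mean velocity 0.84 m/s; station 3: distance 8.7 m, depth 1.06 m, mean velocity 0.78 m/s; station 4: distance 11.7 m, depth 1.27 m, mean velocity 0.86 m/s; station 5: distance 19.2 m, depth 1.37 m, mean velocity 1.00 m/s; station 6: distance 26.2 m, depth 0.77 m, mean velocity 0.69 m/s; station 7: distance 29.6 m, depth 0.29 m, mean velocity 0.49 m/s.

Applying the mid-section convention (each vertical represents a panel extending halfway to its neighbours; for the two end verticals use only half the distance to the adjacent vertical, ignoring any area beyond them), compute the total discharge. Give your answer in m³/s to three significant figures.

w_1 = (6.2 − 3.0)/2 = 1.6 m; q_1 = 0.70 × 0.37 × 1.6 = 0.4144 m³/s
w_2 = (8.7 − 3.0)/2 = 2.85 m; q_2 = 0.84 × 0.59 × 2.85 = 1.412 m³/s
w_3 = (11.7 − 6.2)/2 = 2.75 m; q_3 = 0.78 × 1.06 × 2.75 = 2.274 m³/s
w_4 = (19.2 − 8.7)/2 = 5.25 m; q_4 = 0.86 × 1.27 × 5.25 = 5.734 m³/s
w_5 = (26.2 − 11.7)/2 = 7.25 m; q_5 = 1.00 × 1.37 × 7.25 = 9.933 m³/s
w_6 = (29.6 − 19.2)/2 = 5.2 m; q_6 = 0.69 × 0.77 × 5.2 = 2.763 m³/s
w_7 = (29.6 − 26.2)/2 = 1.7 m; q_7 = 0.49 × 0.29 × 1.7 = 0.2416 m³/s
Q = Σ qᵢ = 22.77 m³/s

22.8 m³/s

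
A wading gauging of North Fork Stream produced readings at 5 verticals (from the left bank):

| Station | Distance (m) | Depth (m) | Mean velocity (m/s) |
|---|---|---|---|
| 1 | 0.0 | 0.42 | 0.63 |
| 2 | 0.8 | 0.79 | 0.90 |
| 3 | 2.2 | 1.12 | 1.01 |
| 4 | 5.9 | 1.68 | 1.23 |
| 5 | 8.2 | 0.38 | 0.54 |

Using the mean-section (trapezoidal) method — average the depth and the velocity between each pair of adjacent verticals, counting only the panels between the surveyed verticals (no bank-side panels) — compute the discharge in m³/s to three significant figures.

9.55 m³/s

Panel 1-2: Δb = 0.8 m, d̄ = (0.42+0.79)/2 = 0.605, v̄ = (0.63+0.90)/2 = 0.765 → q = 0.8×0.605×0.765 = 0.3703 m³/s
Panel 2-3: Δb = 1.4 m, d̄ = (0.79+1.12)/2 = 0.955, v̄ = (0.90+1.01)/2 = 0.955 → q = 1.4×0.955×0.955 = 1.277 m³/s
Panel 3-4: Δb = 3.7 m, d̄ = (1.12+1.68)/2 = 1.4, v̄ = (1.01+1.23)/2 = 1.12 → q = 3.7×1.4×1.12 = 5.802 m³/s
Panel 4-5: Δb = 2.3 m, d̄ = (1.68+0.38)/2 = 1.03, v̄ = (1.23+0.54)/2 = 0.885 → q = 2.3×1.03×0.885 = 2.097 m³/s
Q = Σ q = 9.545 m³/s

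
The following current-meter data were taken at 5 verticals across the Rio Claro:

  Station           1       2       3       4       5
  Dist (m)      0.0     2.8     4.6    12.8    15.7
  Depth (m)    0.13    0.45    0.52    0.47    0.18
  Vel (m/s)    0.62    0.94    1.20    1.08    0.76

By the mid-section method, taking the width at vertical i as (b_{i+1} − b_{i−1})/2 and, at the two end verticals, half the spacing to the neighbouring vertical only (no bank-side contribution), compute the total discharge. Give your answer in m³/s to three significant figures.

7.22 m³/s

w_1 = (2.8 − 0.0)/2 = 1.4 m; q_1 = 0.62 × 0.13 × 1.4 = 0.1128 m³/s
w_2 = (4.6 − 0.0)/2 = 2.3 m; q_2 = 0.94 × 0.45 × 2.3 = 0.9729 m³/s
w_3 = (12.8 − 2.8)/2 = 5 m; q_3 = 1.20 × 0.52 × 5 = 3.120 m³/s
w_4 = (15.7 − 4.6)/2 = 5.55 m; q_4 = 1.08 × 0.47 × 5.55 = 2.817 m³/s
w_5 = (15.7 − 12.8)/2 = 1.45 m; q_5 = 0.76 × 0.18 × 1.45 = 0.1984 m³/s
Q = Σ qᵢ = 7.221 m³/s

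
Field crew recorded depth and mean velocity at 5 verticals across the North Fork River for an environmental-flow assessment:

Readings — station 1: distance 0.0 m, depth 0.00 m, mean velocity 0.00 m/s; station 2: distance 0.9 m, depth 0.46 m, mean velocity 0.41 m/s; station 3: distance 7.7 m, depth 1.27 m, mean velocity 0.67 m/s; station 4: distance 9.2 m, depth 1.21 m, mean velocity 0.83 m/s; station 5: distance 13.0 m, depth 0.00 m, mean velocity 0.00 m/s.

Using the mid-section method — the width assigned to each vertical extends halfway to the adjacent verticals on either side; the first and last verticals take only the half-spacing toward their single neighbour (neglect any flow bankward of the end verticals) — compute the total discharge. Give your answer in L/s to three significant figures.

6920 L/s

w_2 = (7.7 − 0.0)/2 = 3.85 m; q_2 = 0.41 × 0.46 × 3.85 = 0.7261 m³/s
w_3 = (9.2 − 0.9)/2 = 4.15 m; q_3 = 0.67 × 1.27 × 4.15 = 3.531 m³/s
w_4 = (13.0 − 7.7)/2 = 2.65 m; q_4 = 0.83 × 1.21 × 2.65 = 2.661 m³/s
Stations 1, 5 contribute zero (depth or velocity is 0).
Q = Σ qᵢ = 6.919 m³/s
= 6.919 × 1000 = 6919 L/s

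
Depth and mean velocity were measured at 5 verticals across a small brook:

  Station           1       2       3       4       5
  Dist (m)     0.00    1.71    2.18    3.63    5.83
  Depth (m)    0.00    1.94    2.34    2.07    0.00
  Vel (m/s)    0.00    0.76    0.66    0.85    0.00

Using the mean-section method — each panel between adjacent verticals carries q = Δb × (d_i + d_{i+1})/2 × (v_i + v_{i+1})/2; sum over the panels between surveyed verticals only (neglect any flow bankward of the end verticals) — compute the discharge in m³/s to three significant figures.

4.73 m³/s

Panel 1-2: Δb = 1.71 m, d̄ = (0.00+1.94)/2 = 0.97, v̄ = (0.00+0.76)/2 = 0.38 → q = 1.71×0.97×0.38 = 0.6303 m³/s
Panel 2-3: Δb = 0.47 m, d̄ = (1.94+2.34)/2 = 2.14, v̄ = (0.76+0.66)/2 = 0.71 → q = 0.47×2.14×0.71 = 0.7141 m³/s
Panel 3-4: Δb = 1.45 m, d̄ = (2.34+2.07)/2 = 2.205, v̄ = (0.66+0.85)/2 = 0.755 → q = 1.45×2.205×0.755 = 2.414 m³/s
Panel 4-5: Δb = 2.2 m, d̄ = (2.07+0.00)/2 = 1.035, v̄ = (0.85+0.00)/2 = 0.425 → q = 2.2×1.035×0.425 = 0.9677 m³/s
Q = Σ q = 4.726 m³/s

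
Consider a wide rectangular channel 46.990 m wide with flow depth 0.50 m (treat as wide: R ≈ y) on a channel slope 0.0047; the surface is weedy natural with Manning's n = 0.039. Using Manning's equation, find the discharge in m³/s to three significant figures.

A = b·y = 46.990 × 0.50 = 23.50 m²
Wide channel: R ≈ y = 0.50 m
Q = (1/n)·A·R^(2/3)·S^(1/2) = (1/0.039) × 23.50 × 0.5000^(2/3) × 0.0047^(1/2) = 26.02 m³/s

26.0 m³/s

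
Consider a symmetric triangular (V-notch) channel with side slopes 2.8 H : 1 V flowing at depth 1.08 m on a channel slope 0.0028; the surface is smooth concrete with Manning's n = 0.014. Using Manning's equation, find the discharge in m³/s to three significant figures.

A = z·y² = 2.8×1.08² = 3.266 m²
P = 2y√(1+z²) = 2×1.08×√(1+2.8²) = 6.422 m
R = A/P = 3.266/6.422 = 0.5085 m
Q = (1/n)·A·R^(2/3)·S^(1/2) = (1/0.014) × 3.266 × 0.5085^(2/3) × 0.0028^(1/2) = 7.865 m³/s

7.86 m³/s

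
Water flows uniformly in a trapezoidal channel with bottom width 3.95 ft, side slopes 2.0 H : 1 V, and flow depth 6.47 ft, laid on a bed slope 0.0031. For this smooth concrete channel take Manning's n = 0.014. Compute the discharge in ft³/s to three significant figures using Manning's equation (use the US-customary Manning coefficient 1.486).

A = (b + z·y)·y = (3.95 + 2.0×6.47)×6.47 = 109.3 ft²
P = b + 2y√(1+z²) = 3.95 + 2×6.47×√(1+2.0²) = 32.88 ft
R = A/P = 109.3/32.88 = 3.323 ft
Q = (1.486/n)·A·R^(2/3)·S^(1/2) = (1.486/0.014) × 109.3 × 3.323^(2/3) × 0.0031^(1/2) = 1438 ft³/s

1440 ft³/s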